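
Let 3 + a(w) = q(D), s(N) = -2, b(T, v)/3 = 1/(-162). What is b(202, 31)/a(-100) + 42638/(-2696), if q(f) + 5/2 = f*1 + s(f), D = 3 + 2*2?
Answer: -574265/36396 ≈ -15.778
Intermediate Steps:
b(T, v) = -1/54 (b(T, v) = 3/(-162) = 3*(-1/162) = -1/54)
D = 7 (D = 3 + 4 = 7)
q(f) = -9/2 + f (q(f) = -5/2 + (f*1 - 2) = -5/2 + (f - 2) = -5/2 + (-2 + f) = -9/2 + f)
a(w) = -½ (a(w) = -3 + (-9/2 + 7) = -3 + 5/2 = -½)
b(202, 31)/a(-100) + 42638/(-2696) = -1/(54*(-½)) + 42638/(-2696) = -1/54*(-2) + 42638*(-1/2696) = 1/27 - 21319/1348 = -574265/36396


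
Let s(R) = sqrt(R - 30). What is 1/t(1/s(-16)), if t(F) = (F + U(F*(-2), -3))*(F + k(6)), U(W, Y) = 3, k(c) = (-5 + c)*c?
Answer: 38042/687655 + 414*I*sqrt(46)/687655 ≈ 0.055321 + 0.0040833*I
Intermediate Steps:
s(R) = sqrt(-30 + R)
k(c) = c*(-5 + c)
t(F) = (3 + F)*(6 + F) (t(F) = (F + 3)*(F + 6*(-5 + 6)) = (3 + F)*(F + 6*1) = (3 + F)*(F + 6) = (3 + F)*(6 + F))
1/t(1/s(-16)) = 1/(18 + (1/(sqrt(-30 - 16)))**2 + 9/(sqrt(-30 - 16))) = 1/(18 + (1/(sqrt(-46)))**2 + 9/(sqrt(-46))) = 1/(18 + (1/(I*sqrt(46)))**2 + 9/((I*sqrt(46)))) = 1/(18 + (-I*sqrt(46)/46)**2 + 9*(-I*sqrt(46)/46)) = 1/(18 - 1/46 - 9*I*sqrt(46)/46) = 1/(827/46 - 9*I*sqrt(46)/46)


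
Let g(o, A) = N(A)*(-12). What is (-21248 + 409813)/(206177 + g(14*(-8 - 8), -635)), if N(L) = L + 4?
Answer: 388565/213749 ≈ 1.8179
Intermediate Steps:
N(L) = 4 + L
g(o, A) = -48 - 12*A (g(o, A) = (4 + A)*(-12) = -48 - 12*A)
(-21248 + 409813)/(206177 + g(14*(-8 - 8), -635)) = (-21248 + 409813)/(206177 + (-48 - 12*(-635))) = 388565/(206177 + (-48 + 7620)) = 388565/(206177 + 7572) = 388565/213749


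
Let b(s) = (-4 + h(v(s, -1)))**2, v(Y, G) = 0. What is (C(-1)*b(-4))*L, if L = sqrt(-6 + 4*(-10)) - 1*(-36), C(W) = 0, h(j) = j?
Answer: 0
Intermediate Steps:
b(s) = 16 (b(s) = (-4 + 0)**2 = (-4)**2 = 16)
L = 36 + I*sqrt(46) (L = sqrt(-6 - 40) + 36 = sqrt(-46) + 36 = I*sqrt(46) + 36 = 36 + I*sqrt(46) ≈ 36.0 + 6.7823*I)
(C(-1)*b(-4))*L = (0*16)*(36 + I*sqrt(46)) = 0*(36 + I*sqrt(46)) = 0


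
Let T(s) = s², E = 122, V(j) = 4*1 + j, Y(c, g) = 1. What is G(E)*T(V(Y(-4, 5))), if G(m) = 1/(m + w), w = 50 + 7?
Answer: 25/179 ≈ 0.13966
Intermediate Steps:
w = 57
V(j) = 4 + j
G(m) = 1/(57 + m) (G(m) = 1/(m + 57) = 1/(57 + m))
G(E)*T(V(Y(-4, 5))) = (4 + 1)²/(57 + 122) = 5²/179 = (1/179)*25 = 25/179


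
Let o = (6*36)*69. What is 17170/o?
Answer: 8585/7452 ≈ 1.1520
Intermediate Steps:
o = 14904 (o = 216*69 = 14904)
17170/o = 17170/14904 = 17170*(1/14904) = 8585/7452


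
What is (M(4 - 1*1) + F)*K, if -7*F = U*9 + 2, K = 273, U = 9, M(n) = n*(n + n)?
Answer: 1677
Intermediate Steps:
M(n) = 2*n**2 (M(n) = n*(2*n) = 2*n**2)
F = -83/7 (F = -(9*9 + 2)/7 = -(81 + 2)/7 = -1/7*83 = -83/7 ≈ -11.857)
(M(4 - 1*1) + F)*K = (2*(4 - 1*1)**2 - 83/7)*273 = (2*(4 - 1)**2 - 83/7)*273 = (2*3**2 - 83/7)*273 = (2*9 - 83/7)*273 = (18 - 83/7)*273 = (43/7)*273 = 1677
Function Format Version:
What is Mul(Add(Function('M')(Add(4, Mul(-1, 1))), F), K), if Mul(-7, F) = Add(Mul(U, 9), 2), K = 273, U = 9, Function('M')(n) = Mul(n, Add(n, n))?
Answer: 1677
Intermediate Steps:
Function('M')(n) = Mul(2, Pow(n, 2)) (Function('M')(n) = Mul(n, Mul(2, n)) = Mul(2, Pow(n, 2)))
F = Rational(-83, 7) (F = Mul(Rational(-1, 7), Add(Mul(9, 9), 2)) = Mul(Rational(-1, 7), Add(81, 2)) = Mul(Rational(-1, 7), 83) = Rational(-83, 7) ≈ -11.857)
Mul(Add(Function('M')(Add(4, Mul(-1, 1))), F), K) = Mul(Add(Mul(2, Pow(Add(4, Mul(-1, 1)), 2)), Rational(-83, 7)), 273) = Mul(Add(Mul(2, Pow(Add(4, -1), 2)), Rational(-83, 7)), 273) = Mul(Add(Mul(2, Pow(3, 2)), Rational(-83, 7)), 273) = Mul(Add(Mul(2, 9), Rational(-83, 7)), 273) = Mul(Add(18, Rational(-83, 7)), 273) = Mul(Rational(43, 7), 273) = 1677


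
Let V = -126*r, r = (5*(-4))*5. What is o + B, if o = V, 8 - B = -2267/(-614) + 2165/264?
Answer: 1020889285/81048 ≈ 12596.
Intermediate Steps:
r = -100 (r = -20*5 = -100)
B = -315515/81048 (B = 8 - (-2267/(-614) + 2165/264) = 8 - (-2267*(-1/614) + 2165*(1/264)) = 8 - (2267/614 + 2165/264) = 8 - 1*963899/81048 = 8 - 963899/81048 = -315515/81048 ≈ -3.8929)
V = 12600 (V = -126*(-100) = 12600)
o = 12600
o + B = 12600 - 315515/81048 = 1020889285/81048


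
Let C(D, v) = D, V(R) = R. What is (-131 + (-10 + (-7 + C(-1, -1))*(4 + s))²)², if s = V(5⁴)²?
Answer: 95372558694551638577666689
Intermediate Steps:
s = 390625 (s = (5⁴)² = 625² = 390625)
(-131 + (-10 + (-7 + C(-1, -1))*(4 + s))²)² = (-131 + (-10 + (-7 - 1)*(4 + 390625))²)² = (-131 + (-10 - 8*390629)²)² = (-131 + (-10 - 3125032)²)² = (-131 + (-3125042)²)² = (-131 + 9765887501764)² = 9765887501633² = 95372558694551638577666689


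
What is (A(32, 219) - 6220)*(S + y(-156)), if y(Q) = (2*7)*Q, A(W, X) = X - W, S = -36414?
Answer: 232861734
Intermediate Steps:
y(Q) = 14*Q
(A(32, 219) - 6220)*(S + y(-156)) = ((219 - 1*32) - 6220)*(-36414 + 14*(-156)) = ((219 - 32) - 6220)*(-36414 - 2184) = (187 - 6220)*(-38598) = -6033*(-38598) = 232861734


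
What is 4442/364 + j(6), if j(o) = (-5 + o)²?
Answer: 2403/182 ≈ 13.203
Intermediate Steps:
4442/364 + j(6) = 4442/364 + (-5 + 6)² = 4442*(1/364) + 1² = 2221/182 + 1 = 2403/182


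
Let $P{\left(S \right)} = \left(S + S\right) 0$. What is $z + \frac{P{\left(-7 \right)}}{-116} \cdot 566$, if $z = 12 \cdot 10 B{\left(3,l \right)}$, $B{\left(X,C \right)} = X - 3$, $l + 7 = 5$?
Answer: $0$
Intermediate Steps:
$P{\left(S \right)} = 0$ ($P{\left(S \right)} = 2 S 0 = 0$)
$l = -2$ ($l = -7 + 5 = -2$)
$B{\left(X,C \right)} = -3 + X$
$z = 0$ ($z = 12 \cdot 10 \left(-3 + 3\right) = 120 \cdot 0 = 0$)
$z + \frac{P{\left(-7 \right)}}{-116} \cdot 566 = 0 + \frac{0}{-116} \cdot 566 = 0 + 0 \left(- \frac{1}{116}\right) 566 = 0 + 0 \cdot 566 = 0 + 0 = 0$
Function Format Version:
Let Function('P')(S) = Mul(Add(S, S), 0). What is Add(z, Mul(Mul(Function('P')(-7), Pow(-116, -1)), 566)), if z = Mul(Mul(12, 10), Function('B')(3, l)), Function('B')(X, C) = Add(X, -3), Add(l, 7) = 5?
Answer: 0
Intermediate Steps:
Function('P')(S) = 0 (Function('P')(S) = Mul(Mul(2, S), 0) = 0)
l = -2 (l = Add(-7, 5) = -2)
Function('B')(X, C) = Add(-3, X)
z = 0 (z = Mul(Mul(12, 10), Add(-3, 3)) = Mul(120, 0) = 0)
Add(z, Mul(Mul(Function('P')(-7), Pow(-116, -1)), 566)) = Add(0, Mul(Mul(0, Pow(-116, -1)), 566)) = Add(0, Mul(Mul(0, Rational(-1, 116)), 566)) = Add(0, Mul(0, 566)) = Add(0, 0) = 0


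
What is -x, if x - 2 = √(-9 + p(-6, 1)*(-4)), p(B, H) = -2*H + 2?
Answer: -2 - 3*I ≈ -2.0 - 3.0*I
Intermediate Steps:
p(B, H) = 2 - 2*H
x = 2 + 3*I (x = 2 + √(-9 + (2 - 2*1)*(-4)) = 2 + √(-9 + (2 - 2)*(-4)) = 2 + √(-9 + 0*(-4)) = 2 + √(-9 + 0) = 2 + √(-9) = 2 + 3*I ≈ 2.0 + 3.0*I)
-x = -(2 + 3*I) = -2 - 3*I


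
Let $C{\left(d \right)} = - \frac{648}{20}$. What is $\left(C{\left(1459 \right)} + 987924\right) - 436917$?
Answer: $\frac{2754873}{5} \approx 5.5098 \cdot 10^{5}$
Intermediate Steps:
$C{\left(d \right)} = - \frac{162}{5}$ ($C{\left(d \right)} = \left(-648\right) \frac{1}{20} = - \frac{162}{5}$)
$\left(C{\left(1459 \right)} + 987924\right) - 436917 = \left(- \frac{162}{5} + 987924\right) - 436917 = \frac{4939458}{5} - 436917 = \frac{2754873}{5}$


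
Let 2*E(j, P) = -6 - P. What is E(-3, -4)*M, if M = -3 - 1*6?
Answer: 9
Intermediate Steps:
E(j, P) = -3 - P/2 (E(j, P) = (-6 - P)/2 = -3 - P/2)
M = -9 (M = -3 - 6 = -9)
E(-3, -4)*M = (-3 - 1/2*(-4))*(-9) = (-3 + 2)*(-9) = -1*(-9) = 9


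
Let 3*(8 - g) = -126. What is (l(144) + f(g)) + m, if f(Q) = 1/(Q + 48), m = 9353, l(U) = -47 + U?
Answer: 926101/98 ≈ 9450.0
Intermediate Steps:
g = 50 (g = 8 - ⅓*(-126) = 8 + 42 = 50)
f(Q) = 1/(48 + Q)
(l(144) + f(g)) + m = ((-47 + 144) + 1/(48 + 50)) + 9353 = (97 + 1/98) + 9353 = 9507/98 + 9353 = 926101/98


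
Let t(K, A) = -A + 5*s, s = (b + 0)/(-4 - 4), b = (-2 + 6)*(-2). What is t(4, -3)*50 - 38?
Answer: 362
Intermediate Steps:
b = -8 (b = 4*(-2) = -8)
s = 1 (s = (-8 + 0)/(-4 - 4) = -8/(-8) = -8*(-⅛) = 1)
t(K, A) = 5 - A (t(K, A) = -A + 5*1 = -A + 5 = 5 - A)
t(4, -3)*50 - 38 = (5 - 1*(-3))*50 - 38 = (5 + 3)*50 - 38 = 8*50 - 38 = 400 - 38 = 362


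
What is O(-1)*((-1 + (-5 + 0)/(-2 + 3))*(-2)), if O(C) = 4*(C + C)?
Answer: -96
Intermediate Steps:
O(C) = 8*C (O(C) = 4*(2*C) = 8*C)
O(-1)*((-1 + (-5 + 0)/(-2 + 3))*(-2)) = (8*(-1))*((-1 + (-5 + 0)/(-2 + 3))*(-2)) = -8*(-1 - 5/1)*(-2) = -8*(-1 - 5*1)*(-2) = -8*(-1 - 5)*(-2) = -(-48)*(-2) = -8*12 = -96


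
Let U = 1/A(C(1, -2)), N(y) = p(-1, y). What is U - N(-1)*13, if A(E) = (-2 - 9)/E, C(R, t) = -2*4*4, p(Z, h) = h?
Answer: 175/11 ≈ 15.909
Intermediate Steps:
N(y) = y
C(R, t) = -32 (C(R, t) = -8*4 = -32)
A(E) = -11/E
U = 32/11 (U = 1/(-11/(-32)) = 1/(-11*(-1/32)) = 1/(11/32) = 32/11 ≈ 2.9091)
U - N(-1)*13 = 32/11 - (-1)*13 = 32/11 - 1*(-13) = 32/11 + 13 = 175/11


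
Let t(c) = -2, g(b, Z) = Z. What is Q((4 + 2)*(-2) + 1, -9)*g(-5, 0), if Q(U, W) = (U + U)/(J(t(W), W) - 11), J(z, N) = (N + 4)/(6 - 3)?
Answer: 0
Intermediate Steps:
J(z, N) = 4/3 + N/3 (J(z, N) = (4 + N)/3 = (4 + N)*(⅓) = 4/3 + N/3)
Q(U, W) = 2*U/(-29/3 + W/3) (Q(U, W) = (U + U)/((4/3 + W/3) - 11) = (2*U)/(-29/3 + W/3) = 2*U/(-29/3 + W/3))
Q((4 + 2)*(-2) + 1, -9)*g(-5, 0) = (6*((4 + 2)*(-2) + 1)/(-29 - 9))*0 = (6*(6*(-2) + 1)/(-38))*0 = (6*(-12 + 1)*(-1/38))*0 = (6*(-11)*(-1/38))*0 = (33/19)*0 = 0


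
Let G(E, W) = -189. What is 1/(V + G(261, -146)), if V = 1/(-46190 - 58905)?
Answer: -105095/19862956 ≈ -0.0052910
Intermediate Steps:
V = -1/105095 (V = 1/(-105095) = -1/105095 ≈ -9.5152e-6)
1/(V + G(261, -146)) = 1/(-1/105095 - 189) = 1/(-19862956/105095) = -105095/19862956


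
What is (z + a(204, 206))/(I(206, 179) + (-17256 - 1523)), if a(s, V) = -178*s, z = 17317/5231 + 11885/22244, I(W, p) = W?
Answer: 1408252514595/720374631524 ≈ 1.9549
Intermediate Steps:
z = 447369783/116358364 (z = 17317*(1/5231) + 11885*(1/22244) = 17317/5231 + 11885/22244 = 447369783/116358364 ≈ 3.8448)
(z + a(204, 206))/(I(206, 179) + (-17256 - 1523)) = (447369783/116358364 - 178*204)/(206 + (-17256 - 1523)) = (447369783/116358364 - 36312)/(206 - 18779) = -4224757543785/116358364/(-18573) = -4224757543785/116358364*(-1/18573) = 1408252514595/720374631524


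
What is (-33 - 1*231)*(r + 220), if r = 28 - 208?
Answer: -10560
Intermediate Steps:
r = -180
(-33 - 1*231)*(r + 220) = (-33 - 1*231)*(-180 + 220) = (-33 - 231)*40 = -264*40 = -10560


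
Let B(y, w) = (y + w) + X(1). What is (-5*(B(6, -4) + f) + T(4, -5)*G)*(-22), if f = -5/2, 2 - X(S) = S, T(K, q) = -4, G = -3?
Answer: -209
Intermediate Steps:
X(S) = 2 - S
f = -5/2 (f = -5*½ = -5/2 ≈ -2.5000)
B(y, w) = 1 + w + y (B(y, w) = (y + w) + (2 - 1*1) = (w + y) + (2 - 1) = (w + y) + 1 = 1 + w + y)
(-5*(B(6, -4) + f) + T(4, -5)*G)*(-22) = (-5*((1 - 4 + 6) - 5/2) - 4*(-3))*(-22) = (-5*(3 - 5/2) + 12)*(-22) = (-5*½ + 12)*(-22) = (-5/2 + 12)*(-22) = (19/2)*(-22) = -209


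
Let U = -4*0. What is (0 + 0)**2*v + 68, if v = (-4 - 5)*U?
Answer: 68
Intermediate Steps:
U = 0
v = 0 (v = (-4 - 5)*0 = -9*0 = 0)
(0 + 0)**2*v + 68 = (0 + 0)**2*0 + 68 = 0**2*0 + 68 = 0*0 + 68 = 0 + 68 = 68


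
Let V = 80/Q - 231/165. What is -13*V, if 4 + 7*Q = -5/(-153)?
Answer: 5624437/3035 ≈ 1853.2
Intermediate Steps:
Q = -607/1071 (Q = -4/7 + (-5/(-153))/7 = -4/7 + (-5*(-1/153))/7 = -4/7 + (1/7)*(5/153) = -4/7 + 5/1071 = -607/1071 ≈ -0.56676)
V = -432649/3035 (V = 80/(-607/1071) - 231/165 = 80*(-1071/607) - 231*1/165 = -85680/607 - 7/5 = -432649/3035 ≈ -142.55)
-13*V = -13*(-432649/3035) = 5624437/3035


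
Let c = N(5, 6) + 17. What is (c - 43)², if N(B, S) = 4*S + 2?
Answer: 0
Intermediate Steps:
N(B, S) = 2 + 4*S
c = 43 (c = (2 + 4*6) + 17 = (2 + 24) + 17 = 26 + 17 = 43)
(c - 43)² = (43 - 43)² = 0² = 0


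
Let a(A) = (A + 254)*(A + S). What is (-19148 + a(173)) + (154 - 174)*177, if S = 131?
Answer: 107120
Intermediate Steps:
a(A) = (131 + A)*(254 + A) (a(A) = (A + 254)*(A + 131) = (254 + A)*(131 + A) = (131 + A)*(254 + A))
(-19148 + a(173)) + (154 - 174)*177 = (-19148 + (33274 + 173**2 + 385*173)) + (154 - 174)*177 = (-19148 + (33274 + 29929 + 66605)) - 20*177 = (-19148 + 129808) - 3540 = 110660 - 3540 = 107120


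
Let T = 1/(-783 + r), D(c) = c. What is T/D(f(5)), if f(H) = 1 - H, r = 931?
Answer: -1/592 ≈ -0.0016892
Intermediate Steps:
T = 1/148 (T = 1/(-783 + 931) = 1/148 ≈ 0.0067568)
T/D(f(5)) = 1/(148*(1 - 1*5)) = 1/(148*(1 - 5)) = (1/148)/(-4) = (1/148)*(-1/4) = -1/592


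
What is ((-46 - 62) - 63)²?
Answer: 29241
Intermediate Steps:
((-46 - 62) - 63)² = (-108 - 63)² = (-171)² = 29241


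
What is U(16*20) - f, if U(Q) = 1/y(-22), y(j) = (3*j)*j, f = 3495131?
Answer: -5074930211/1452 ≈ -3.4951e+6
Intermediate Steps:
y(j) = 3*j**2
U(Q) = 1/1452 (U(Q) = 1/(3*(-22)**2) = 1/(3*484) = 1/1452)
U(16*20) - f = 1/1452 - 1*3495131 = 1/1452 - 3495131 = -5074930211/1452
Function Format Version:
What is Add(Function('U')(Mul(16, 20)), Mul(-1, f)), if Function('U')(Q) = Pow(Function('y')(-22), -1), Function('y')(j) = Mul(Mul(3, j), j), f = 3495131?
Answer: Rational(-5074930211, 1452) ≈ -3.4951e+6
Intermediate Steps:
Function('y')(j) = Mul(3, Pow(j, 2))
Function('U')(Q) = Rational(1, 1452) (Function('U')(Q) = Pow(Mul(3, Pow(-22, 2)), -1) = Pow(Mul(3, 484), -1) = Pow(1452, -1) = Rational(1, 1452))
Add(Function('U')(Mul(16, 20)), Mul(-1, f)) = Add(Rational(1, 1452), Mul(-1, 3495131)) = Add(Rational(1, 1452), -3495131) = Rational(-5074930211, 1452)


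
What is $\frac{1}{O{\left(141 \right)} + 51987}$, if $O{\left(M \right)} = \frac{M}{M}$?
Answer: $\frac{1}{51988} \approx 1.9235 \cdot 10^{-5}$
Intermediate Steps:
$O{\left(M \right)} = 1$
$\frac{1}{O{\left(141 \right)} + 51987} = \frac{1}{1 + 51987} = \frac{1}{51988}$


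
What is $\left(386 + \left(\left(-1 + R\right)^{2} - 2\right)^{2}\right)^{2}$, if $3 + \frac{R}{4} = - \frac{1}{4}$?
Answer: $1445672484$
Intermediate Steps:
$R = -13$ ($R = -12 + 4 \left(- \frac{1}{4}\right) = -12 - 1 = -13$)
$\left(386 + \left(\left(-1 + R\right)^{2} - 2\right)^{2}\right)^{2} = \left(386 + \left(\left(-1 - 13\right)^{2} - 2\right)^{2}\right)^{2} = \left(386 + \left(\left(-14\right)^{2} - 2\right)^{2}\right)^{2} = \left(386 + \left(196 - 2\right)^{2}\right)^{2} = \left(386 + 194^{2}\right)^{2} = \left(386 + 37636\right)^{2} = 38022^{2} = 1445672484$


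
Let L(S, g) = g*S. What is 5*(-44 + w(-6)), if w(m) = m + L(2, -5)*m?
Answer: 50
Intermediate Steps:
L(S, g) = S*g
w(m) = -9*m (w(m) = m + (2*(-5))*m = m - 10*m = -9*m)
5*(-44 + w(-6)) = 5*(-44 - 9*(-6)) = 5*(-44 + 54) = 5*10 = 50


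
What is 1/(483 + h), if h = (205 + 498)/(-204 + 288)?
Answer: 84/41275 ≈ 0.0020351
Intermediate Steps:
h = 703/84 ≈ 8.3690
1/(483 + h) = 1/(483 + 703/84) = 1/(41275/84) = 84/41275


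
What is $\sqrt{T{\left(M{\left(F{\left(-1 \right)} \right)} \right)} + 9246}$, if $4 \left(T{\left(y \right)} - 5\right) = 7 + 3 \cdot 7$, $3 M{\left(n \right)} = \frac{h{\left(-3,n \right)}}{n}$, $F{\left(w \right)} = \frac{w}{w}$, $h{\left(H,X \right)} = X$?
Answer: $\sqrt{9258} \approx 96.219$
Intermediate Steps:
$F{\left(w \right)} = 1$
$M{\left(n \right)} = \frac{1}{3}$ ($M{\left(n \right)} = \frac{n \frac{1}{n}}{3} = \frac{1}{3} \cdot 1 = \frac{1}{3}$)
$T{\left(y \right)} = 12$ ($T{\left(y \right)} = 5 + \frac{7 + 3 \cdot 7}{4} = 5 + \frac{7 + 21}{4} = 5 + \frac{1}{4} \cdot 28 = 5 + 7 = 12$)
$\sqrt{T{\left(M{\left(F{\left(-1 \right)} \right)} \right)} + 9246} = \sqrt{12 + 9246} = \sqrt{9258}$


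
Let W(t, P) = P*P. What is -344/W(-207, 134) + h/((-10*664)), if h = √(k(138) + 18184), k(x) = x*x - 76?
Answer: -86/4489 - 3*√258/1660 ≈ -0.048186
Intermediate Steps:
k(x) = -76 + x² (k(x) = x² - 76 = -76 + x²)
W(t, P) = P²
h = 12*√258 (h = √((-76 + 138²) + 18184) = √((-76 + 19044) + 18184) = √(18968 + 18184) = √37152 = 12*√258 ≈ 192.75)
-344/W(-207, 134) + h/((-10*664)) = -344/(134²) + (12*√258)/((-10*664)) = -344/17956 + (12*√258)/(-6640) = -344*1/17956 + (12*√258)*(-1/6640) = -86/4489 - 3*√258/1660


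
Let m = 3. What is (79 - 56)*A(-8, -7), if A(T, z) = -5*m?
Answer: -345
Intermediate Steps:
A(T, z) = -15 (A(T, z) = -5*3 = -15)
(79 - 56)*A(-8, -7) = (79 - 56)*(-15) = 23*(-15) = -345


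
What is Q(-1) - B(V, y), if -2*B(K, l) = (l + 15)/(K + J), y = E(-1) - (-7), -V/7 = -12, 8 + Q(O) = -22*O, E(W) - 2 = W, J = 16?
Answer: 2823/200 ≈ 14.115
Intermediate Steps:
E(W) = 2 + W
Q(O) = -8 - 22*O
V = 84 (V = -7*(-12) = 84)
y = 8 (y = (2 - 1) - (-7) = 1 - 1*(-7) = 1 + 7 = 8)
B(K, l) = -(15 + l)/(2*(16 + K)) (B(K, l) = -(l + 15)/(2*(K + 16)) = -(15 + l)/(2*(16 + K)))
Q(-1) - B(V, y) = (-8 - 22*(-1)) - (-15 - 1*8)/(2*(16 + 84)) = (-8 + 22) - (-15 - 8)/(2*100) = 14 - (-23)/(2*100) = 14 - 1*(-23/200) = 14 + 23/200 = 2823/200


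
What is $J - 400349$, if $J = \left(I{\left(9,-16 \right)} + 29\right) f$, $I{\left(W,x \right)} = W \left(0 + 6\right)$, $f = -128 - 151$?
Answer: $-423506$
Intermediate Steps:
$f = -279$ ($f = -128 - 151 = -279$)
$I{\left(W,x \right)} = 6 W$ ($I{\left(W,x \right)} = W 6 = 6 W$)
$J = -23157$ ($J = \left(6 \cdot 9 + 29\right) \left(-279\right) = \left(54 + 29\right) \left(-279\right) = 83 \left(-279\right) = -23157$)
$J - 400349 = -23157 - 400349 = -423506$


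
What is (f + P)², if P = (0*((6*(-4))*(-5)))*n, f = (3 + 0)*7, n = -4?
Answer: 441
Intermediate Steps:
f = 21 (f = 3*7 = 21)
P = 0 (P = (0*((6*(-4))*(-5)))*(-4) = (0*(-24*(-5)))*(-4) = (0*120)*(-4) = 0*(-4) = 0)
(f + P)² = (21 + 0)² = 21² = 441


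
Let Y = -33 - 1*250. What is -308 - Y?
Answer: -25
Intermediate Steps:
Y = -283 (Y = -33 - 250 = -283)
-308 - Y = -308 - 1*(-283) = -308 + 283 = -25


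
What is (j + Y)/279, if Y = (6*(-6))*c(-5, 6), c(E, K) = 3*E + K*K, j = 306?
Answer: -50/31 ≈ -1.6129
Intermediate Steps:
c(E, K) = K² + 3*E (c(E, K) = 3*E + K² = K² + 3*E)
Y = -756 (Y = (6*(-6))*(6² + 3*(-5)) = -36*(36 - 15) = -36*21 = -756)
(j + Y)/279 = (306 - 756)/279 = (1/279)*(-450) = -50/31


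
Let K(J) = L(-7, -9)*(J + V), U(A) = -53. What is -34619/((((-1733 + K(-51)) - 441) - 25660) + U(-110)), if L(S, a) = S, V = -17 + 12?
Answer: 2663/2115 ≈ 1.2591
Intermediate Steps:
V = -5
K(J) = 35 - 7*J (K(J) = -7*(J - 5) = -7*(-5 + J) = 35 - 7*J)
-34619/((((-1733 + K(-51)) - 441) - 25660) + U(-110)) = -34619/((((-1733 + (35 - 7*(-51))) - 441) - 25660) - 53) = -34619/((((-1733 + (35 + 357)) - 441) - 25660) - 53) = -34619/((((-1733 + 392) - 441) - 25660) - 53) = -34619/(((-1341 - 441) - 25660) - 53) = -34619/((-1782 - 25660) - 53) = -34619/(-27442 - 53) = -34619/(-27495) = -34619*(-1/27495) = 2663/2115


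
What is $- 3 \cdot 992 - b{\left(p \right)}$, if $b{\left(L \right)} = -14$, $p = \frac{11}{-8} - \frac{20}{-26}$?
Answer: $-2962$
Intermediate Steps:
$p = - \frac{63}{104}$ ($p = 11 \left(- \frac{1}{8}\right) - - \frac{10}{13} = - \frac{11}{8} + \frac{10}{13} = - \frac{63}{104} \approx -0.60577$)
$- 3 \cdot 992 - b{\left(p \right)} = - 3 \cdot 992 - -14 = \left(-1\right) 2976 + 14 = -2976 + 14 = -2962$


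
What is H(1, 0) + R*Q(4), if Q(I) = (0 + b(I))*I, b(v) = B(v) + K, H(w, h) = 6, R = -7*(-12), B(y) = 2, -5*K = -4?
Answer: 4734/5 ≈ 946.80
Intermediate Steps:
K = ⅘ (K = -⅕*(-4) = ⅘ ≈ 0.80000)
R = 84
b(v) = 14/5 (b(v) = 2 + ⅘ = 14/5)
Q(I) = 14*I/5 (Q(I) = (0 + 14/5)*I = 14*I/5)
H(1, 0) + R*Q(4) = 6 + 84*((14/5)*4) = 6 + 84*(56/5) = 6 + 4704/5 = 4734/5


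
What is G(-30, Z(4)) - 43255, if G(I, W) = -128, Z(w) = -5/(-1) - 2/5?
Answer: -43383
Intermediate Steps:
Z(w) = 23/5 (Z(w) = -5*(-1) - 2*1/5 = 5 - 2/5 = 23/5)
G(-30, Z(4)) - 43255 = -128 - 43255 = -43383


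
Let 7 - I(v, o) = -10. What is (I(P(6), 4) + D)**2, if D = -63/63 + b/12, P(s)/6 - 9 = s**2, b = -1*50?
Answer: 5041/36 ≈ 140.03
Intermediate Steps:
b = -50
P(s) = 54 + 6*s**2
I(v, o) = 17 (I(v, o) = 7 - 1*(-10) = 7 + 10 = 17)
D = -31/6 (D = -63/63 - 50/12 = -63*1/63 - 50*1/12 = -1 - 25/6 = -31/6 ≈ -5.1667)
(I(P(6), 4) + D)**2 = (17 - 31/6)**2 = (71/6)**2 = 5041/36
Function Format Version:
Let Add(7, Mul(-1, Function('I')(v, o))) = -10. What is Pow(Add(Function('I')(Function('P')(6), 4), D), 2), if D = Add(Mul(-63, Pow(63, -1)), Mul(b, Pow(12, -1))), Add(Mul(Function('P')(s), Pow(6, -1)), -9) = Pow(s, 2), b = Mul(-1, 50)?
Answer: Rational(5041, 36) ≈ 140.03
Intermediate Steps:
b = -50
Function('P')(s) = Add(54, Mul(6, Pow(s, 2)))
Function('I')(v, o) = 17 (Function('I')(v, o) = Add(7, Mul(-1, -10)) = Add(7, 10) = 17)
D = Rational(-31, 6) (D = Add(Mul(-63, Pow(63, -1)), Mul(-50, Pow(12, -1))) = Add(Mul(-63, Rational(1, 63)), Mul(-50, Rational(1, 12))) = Add(-1, Rational(-25, 6)) = Rational(-31, 6) ≈ -5.1667)
Pow(Add(Function('I')(Function('P')(6), 4), D), 2) = Pow(Add(17, Rational(-31, 6)), 2) = Pow(Rational(71, 6), 2) = Rational(5041, 36)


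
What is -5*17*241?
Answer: -20485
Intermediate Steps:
-5*17*241 = -85*241 = -20485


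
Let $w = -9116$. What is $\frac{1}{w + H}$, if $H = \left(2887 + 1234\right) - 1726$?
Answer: $- \frac{1}{6721} \approx -0.00014879$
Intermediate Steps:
$H = 2395$ ($H = 4121 - 1726 = 2395$)
$\frac{1}{w + H} = \frac{1}{-9116 + 2395} = \frac{1}{-6721} = - \frac{1}{6721}$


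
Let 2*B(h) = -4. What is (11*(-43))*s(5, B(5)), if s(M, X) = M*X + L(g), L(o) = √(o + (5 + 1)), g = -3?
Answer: 4730 - 473*√3 ≈ 3910.7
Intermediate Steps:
B(h) = -2 (B(h) = (½)*(-4) = -2)
L(o) = √(6 + o) (L(o) = √(o + 6) = √(6 + o))
s(M, X) = √3 + M*X (s(M, X) = M*X + √(6 - 3) = M*X + √3 = √3 + M*X)
(11*(-43))*s(5, B(5)) = (11*(-43))*(√3 + 5*(-2)) = -473*(√3 - 10) = -473*(-10 + √3) = 4730 - 473*√3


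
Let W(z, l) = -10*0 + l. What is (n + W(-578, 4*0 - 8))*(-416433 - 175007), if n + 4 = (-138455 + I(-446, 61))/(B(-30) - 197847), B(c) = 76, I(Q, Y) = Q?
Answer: 188783507920/28253 ≈ 6.6819e+6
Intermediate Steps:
n = -93169/28253 (n = -4 + (-138455 - 446)/(76 - 197847) = -4 - 138901/(-197771) = -4 - 138901*(-1/197771) = -4 + 19843/28253 = -93169/28253 ≈ -3.2977)
W(z, l) = l (W(z, l) = 0 + l = l)
(n + W(-578, 4*0 - 8))*(-416433 - 175007) = (-93169/28253 + (4*0 - 8))*(-416433 - 175007) = (-93169/28253 + (0 - 8))*(-591440) = (-93169/28253 - 8)*(-591440) = -319193/28253*(-591440) = 188783507920/28253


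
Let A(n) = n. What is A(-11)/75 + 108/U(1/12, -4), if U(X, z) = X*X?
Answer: 1166389/75 ≈ 15552.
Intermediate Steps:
U(X, z) = X**2
A(-11)/75 + 108/U(1/12, -4) = -11/75 + 108/((1/12)**2) = -11*1/75 + 108/((1/12)**2) = -11/75 + 108/(1/144) = -11/75 + 108*144 = -11/75 + 15552 = 1166389/75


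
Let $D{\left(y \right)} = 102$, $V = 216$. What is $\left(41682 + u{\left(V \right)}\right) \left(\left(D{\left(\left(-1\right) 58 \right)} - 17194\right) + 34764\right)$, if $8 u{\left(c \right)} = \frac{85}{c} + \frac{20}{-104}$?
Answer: $\frac{2068386133717}{2808} \approx 7.3661 \cdot 10^{8}$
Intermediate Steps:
$u{\left(c \right)} = - \frac{5}{208} + \frac{85}{8 c}$ ($u{\left(c \right)} = \frac{\frac{85}{c} + \frac{20}{-104}}{8} = \frac{\frac{85}{c} + 20 \left(- \frac{1}{104}\right)}{8} = \frac{\frac{85}{c} - \frac{5}{26}}{8} = \frac{- \frac{5}{26} + \frac{85}{c}}{8} = - \frac{5}{208} + \frac{85}{8 c}$)
$\left(41682 + u{\left(V \right)}\right) \left(\left(D{\left(\left(-1\right) 58 \right)} - 17194\right) + 34764\right) = \left(41682 + \frac{5 \left(442 - 216\right)}{208 \cdot 216}\right) \left(\left(102 - 17194\right) + 34764\right) = \left(41682 + \frac{5}{208} \cdot \frac{1}{216} \left(442 - 216\right)\right) \left(-17092 + 34764\right) = \left(41682 + \frac{5}{208} \cdot \frac{1}{216} \cdot 226\right) 17672 = \left(41682 + \frac{565}{22464}\right) 17672 = \frac{936345013}{22464} \cdot 17672 = \frac{2068386133717}{2808}$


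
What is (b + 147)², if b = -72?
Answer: 5625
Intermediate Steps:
(b + 147)² = (-72 + 147)² = 75² = 5625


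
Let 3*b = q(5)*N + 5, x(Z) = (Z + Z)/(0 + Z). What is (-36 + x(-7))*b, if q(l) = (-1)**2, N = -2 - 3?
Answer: 0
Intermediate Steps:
N = -5
q(l) = 1
x(Z) = 2 (x(Z) = (2*Z)/Z = 2)
b = 0 (b = (1*(-5) + 5)/3 = (-5 + 5)/3 = (1/3)*0 = 0)
(-36 + x(-7))*b = (-36 + 2)*0 = -34*0 = 0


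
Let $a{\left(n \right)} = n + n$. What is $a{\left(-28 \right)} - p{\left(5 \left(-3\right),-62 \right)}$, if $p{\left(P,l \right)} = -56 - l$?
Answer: $-62$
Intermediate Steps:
$a{\left(n \right)} = 2 n$
$a{\left(-28 \right)} - p{\left(5 \left(-3\right),-62 \right)} = 2 \left(-28\right) - \left(-56 - -62\right) = -56 - \left(-56 + 62\right) = -56 - 6 = -62$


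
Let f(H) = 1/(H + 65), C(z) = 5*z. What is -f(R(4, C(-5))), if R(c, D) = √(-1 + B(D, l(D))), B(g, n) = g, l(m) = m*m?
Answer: I/(√26 - 65*I) ≈ -0.015291 + 0.0011995*I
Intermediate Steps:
l(m) = m²
R(c, D) = √(-1 + D)
f(H) = 1/(65 + H)
-f(R(4, C(-5))) = -1/(65 + √(-1 + 5*(-5))) = -1/(65 + √(-1 - 25)) = -1/(65 + √(-26)) = -1/(65 + I*√26)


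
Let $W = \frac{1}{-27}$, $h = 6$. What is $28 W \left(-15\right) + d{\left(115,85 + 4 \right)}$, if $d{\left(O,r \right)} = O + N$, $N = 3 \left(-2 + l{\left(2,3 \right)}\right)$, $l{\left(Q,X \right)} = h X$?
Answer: $\frac{1607}{9} \approx 178.56$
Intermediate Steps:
$W = - \frac{1}{27} \approx -0.037037$
$l{\left(Q,X \right)} = 6 X$
$N = 48$ ($N = 3 \left(-2 + 6 \cdot 3\right) = 3 \left(-2 + 18\right) = 3 \cdot 16 = 48$)
$d{\left(O,r \right)} = 48 + O$ ($d{\left(O,r \right)} = O + 48 = 48 + O$)
$28 W \left(-15\right) + d{\left(115,85 + 4 \right)} = 28 \left(- \frac{1}{27}\right) \left(-15\right) + \left(48 + 115\right) = \left(- \frac{28}{27}\right) \left(-15\right) + 163 = \frac{140}{9} + 163 = \frac{1607}{9}$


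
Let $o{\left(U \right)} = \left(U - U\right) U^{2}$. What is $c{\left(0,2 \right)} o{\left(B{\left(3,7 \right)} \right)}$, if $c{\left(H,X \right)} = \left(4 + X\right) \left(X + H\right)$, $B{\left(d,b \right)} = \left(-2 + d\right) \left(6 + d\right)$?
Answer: $0$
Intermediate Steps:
$c{\left(H,X \right)} = \left(4 + X\right) \left(H + X\right)$
$o{\left(U \right)} = 0$ ($o{\left(U \right)} = 0 U^{2} = 0$)
$c{\left(0,2 \right)} o{\left(B{\left(3,7 \right)} \right)} = \left(2^{2} + 4 \cdot 0 + 4 \cdot 2 + 0 \cdot 2\right) 0 = \left(4 + 0 + 8 + 0\right) 0 = 12 \cdot 0 = 0$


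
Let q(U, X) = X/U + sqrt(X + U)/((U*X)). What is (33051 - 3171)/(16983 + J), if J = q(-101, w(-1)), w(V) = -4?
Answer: 11832069329280/6725050268287 - 12071520*I*sqrt(105)/47075351878009 ≈ 1.7594 - 2.6276e-6*I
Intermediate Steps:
q(U, X) = X/U + sqrt(U + X)/(U*X) (q(U, X) = X/U + sqrt(U + X)*(1/(U*X)) = X/U + sqrt(U + X)/(U*X))
J = 4/101 + I*sqrt(105)/404 (J = ((-4)**2 + sqrt(-101 - 4))/(-101*(-4)) = -1/101*(-1/4)*(16 + sqrt(-105)) = -1/101*(-1/4)*(16 + I*sqrt(105)) = 4/101 + I*sqrt(105)/404 ≈ 0.039604 + 0.025364*I)
(33051 - 3171)/(16983 + J) = (33051 - 3171)/(16983 + (4/101 + I*sqrt(105)/404)) = 29880/(1715287/101 + I*sqrt(105)/404)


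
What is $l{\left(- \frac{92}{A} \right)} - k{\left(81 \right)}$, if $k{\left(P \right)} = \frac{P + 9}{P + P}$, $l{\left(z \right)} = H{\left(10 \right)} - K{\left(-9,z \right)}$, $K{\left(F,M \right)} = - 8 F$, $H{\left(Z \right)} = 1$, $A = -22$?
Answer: $- \frac{644}{9} \approx -71.556$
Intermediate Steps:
$l{\left(z \right)} = -71$ ($l{\left(z \right)} = 1 - \left(-8\right) \left(-9\right) = 1 - 72 = -71$)
$k{\left(P \right)} = \frac{9 + P}{2 P}$
$l{\left(- \frac{92}{A} \right)} - k{\left(81 \right)} = -71 - \frac{9 + 81}{2 \cdot 81} = -71 - \frac{1}{2} \cdot \frac{1}{81} \cdot 90 = -71 - \frac{5}{9} = - \frac{644}{9}$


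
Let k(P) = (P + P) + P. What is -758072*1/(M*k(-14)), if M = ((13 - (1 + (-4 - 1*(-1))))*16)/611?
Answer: 8271107/180 ≈ 45951.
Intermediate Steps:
k(P) = 3*P (k(P) = 2*P + P = 3*P)
M = 240/611 (M = ((13 - (1 + (-4 + 1)))*16)*(1/611) = ((13 - (1 - 3))*16)*(1/611) = ((13 - 1*(-2))*16)*(1/611) = ((13 + 2)*16)*(1/611) = (15*16)*(1/611) = 240*(1/611) = 240/611 ≈ 0.39280)
-758072*1/(M*k(-14)) = -758072/((3*(-14))*(240/611)) = -758072/((-42*240/611)) = -758072/(-10080/611) = -758072*(-611/10080) = 8271107/180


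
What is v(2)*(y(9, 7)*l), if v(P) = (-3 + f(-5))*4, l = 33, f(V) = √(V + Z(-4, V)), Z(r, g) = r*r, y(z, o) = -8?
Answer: 3168 - 1056*√11 ≈ -334.36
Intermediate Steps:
Z(r, g) = r²
f(V) = √(16 + V) (f(V) = √(V + (-4)²) = √(V + 16) = √(16 + V))
v(P) = -12 + 4*√11 (v(P) = (-3 + √(16 - 5))*4 = (-3 + √11)*4 = -12 + 4*√11)
v(2)*(y(9, 7)*l) = (-12 + 4*√11)*(-8*33) = (-12 + 4*√11)*(-264) = 3168 - 1056*√11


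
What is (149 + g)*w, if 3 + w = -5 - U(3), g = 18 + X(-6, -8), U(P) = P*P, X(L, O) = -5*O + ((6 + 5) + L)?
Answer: -3604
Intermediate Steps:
X(L, O) = 11 + L - 5*O (X(L, O) = -5*O + (11 + L) = 11 + L - 5*O)
U(P) = P²
g = 63 (g = 18 + (11 - 6 - 5*(-8)) = 18 + (11 - 6 + 40) = 18 + 45 = 63)
w = -17 (w = -3 + (-5 - 1*3²) = -3 + (-5 - 1*9) = -3 + (-5 - 9) = -3 - 14 = -17)
(149 + g)*w = (149 + 63)*(-17) = 212*(-17) = -3604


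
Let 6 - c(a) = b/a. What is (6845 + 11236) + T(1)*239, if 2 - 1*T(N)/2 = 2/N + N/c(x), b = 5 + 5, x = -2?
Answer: 198413/11 ≈ 18038.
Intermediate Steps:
b = 10
c(a) = 6 - 10/a
T(N) = 4 - 4/N - 2*N/11 (T(N) = 4 - 2*(2/N + N/(6 - 10/(-2))) = 4 - 2*(2/N + N/(6 - 10*(-1/2))) = 4 - 2*(2/N + N/(6 + 5)) = 4 - 2*(2/N + N/11) = 4 + (-4/N - 2*N/11) = 4 - 4/N - 2*N/11)
(6845 + 11236) + T(1)*239 = (6845 + 11236) + (4 - 4/1 - 2/11*1)*239 = 18081 + (4 - 4*1 - 2/11)*239 = 18081 + (4 - 4 - 2/11)*239 = 18081 - 2/11*239 = 18081 - 478/11 = 198413/11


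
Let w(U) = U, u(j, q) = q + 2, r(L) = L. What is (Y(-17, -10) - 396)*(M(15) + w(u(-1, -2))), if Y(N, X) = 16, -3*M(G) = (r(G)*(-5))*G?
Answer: -142500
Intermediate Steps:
M(G) = 5*G**2/3 (M(G) = -G*(-5)*G/3 = -(-5*G)*G/3 = -(-5)*G**2/3 = 5*G**2/3)
u(j, q) = 2 + q
(Y(-17, -10) - 396)*(M(15) + w(u(-1, -2))) = (16 - 396)*((5/3)*15**2 + (2 - 2)) = -380*((5/3)*225 + 0) = -380*(375 + 0) = -380*375 = -142500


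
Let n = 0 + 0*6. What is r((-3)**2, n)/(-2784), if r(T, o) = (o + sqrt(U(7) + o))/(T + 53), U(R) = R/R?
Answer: -1/172608 ≈ -5.7935e-6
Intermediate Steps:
U(R) = 1
n = 0 (n = 0 + 0 = 0)
r(T, o) = (o + sqrt(1 + o))/(53 + T) (r(T, o) = (o + sqrt(1 + o))/(T + 53) = (o + sqrt(1 + o))/(53 + T))
r((-3)**2, n)/(-2784) = ((0 + sqrt(1 + 0))/(53 + (-3)**2))/(-2784) = ((0 + sqrt(1))/(53 + 9))*(-1/2784) = ((0 + 1)/62)*(-1/2784) = ((1/62)*1)*(-1/2784) = (1/62)*(-1/2784) = -1/172608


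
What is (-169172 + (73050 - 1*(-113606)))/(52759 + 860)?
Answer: 5828/17873 ≈ 0.32608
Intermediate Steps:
(-169172 + (73050 - 1*(-113606)))/(52759 + 860) = (-169172 + (73050 + 113606))/53619 = (-169172 + 186656)*(1/53619) = 17484*(1/53619) = 5828/17873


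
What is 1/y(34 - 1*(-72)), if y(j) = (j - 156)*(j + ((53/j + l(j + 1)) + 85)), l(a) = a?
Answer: -1/14925 ≈ -6.7002e-5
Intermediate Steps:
y(j) = (-156 + j)*(86 + 2*j + 53/j) (y(j) = (j - 156)*(j + ((53/j + (j + 1)) + 85)) = (-156 + j)*(j + ((53/j + (1 + j)) + 85)) = (-156 + j)*(j + ((1 + j + 53/j) + 85)) = (-156 + j)*(j + (86 + j + 53/j)) = (-156 + j)*(86 + 2*j + 53/j))
1/y(34 - 1*(-72)) = 1/(-13363 - 8268/(34 - 1*(-72)) - 226*(34 - 1*(-72)) + 2*(34 - 1*(-72))²) = 1/(-13363 - 8268/(34 + 72) - 226*(34 + 72) + 2*(34 + 72)²) = 1/(-13363 - 8268/106 - 226*106 + 2*106²) = 1/(-13363 - 8268*1/106 - 23956 + 2*11236) = 1/(-13363 - 78 - 23956 + 22472) = 1/(-14925) = -1/14925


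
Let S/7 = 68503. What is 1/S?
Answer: 1/479521 ≈ 2.0854e-6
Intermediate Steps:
S = 479521 (S = 7*68503 = 479521)
1/S = 1/479521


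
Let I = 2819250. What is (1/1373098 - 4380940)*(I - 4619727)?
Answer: 10830697288211360763/1373098 ≈ 7.8878e+12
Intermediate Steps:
(1/1373098 - 4380940)*(I - 4619727) = (1/1373098 - 4380940)*(2819250 - 4619727) = (1/1373098 - 4380940)*(-1800477) = -6015459952119/1373098*(-1800477) = 10830697288211360763/1373098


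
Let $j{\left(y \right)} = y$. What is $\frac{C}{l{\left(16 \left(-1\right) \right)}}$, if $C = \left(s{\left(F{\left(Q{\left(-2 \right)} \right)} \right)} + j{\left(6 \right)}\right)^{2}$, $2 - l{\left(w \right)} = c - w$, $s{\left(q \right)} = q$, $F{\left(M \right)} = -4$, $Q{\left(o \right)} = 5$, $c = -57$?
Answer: $\frac{4}{43} \approx 0.093023$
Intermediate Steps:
$l{\left(w \right)} = 59 + w$ ($l{\left(w \right)} = 2 - \left(-57 - w\right) = 2 + \left(57 + w\right) = 59 + w$)
$C = 4$ ($C = \left(-4 + 6\right)^{2} = 2^{2} = 4$)
$\frac{C}{l{\left(16 \left(-1\right) \right)}} = \frac{4}{59 + 16 \left(-1\right)} = \frac{4}{59 - 16} = \frac{4}{43}$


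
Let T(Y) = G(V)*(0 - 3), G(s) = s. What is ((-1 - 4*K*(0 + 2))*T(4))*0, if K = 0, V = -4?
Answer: 0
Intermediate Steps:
T(Y) = 12 (T(Y) = -4*(0 - 3) = -4*(-3) = 12)
((-1 - 4*K*(0 + 2))*T(4))*0 = ((-1 - 4*0*(0 + 2))*12)*0 = ((-1 - 4*0*2)*12)*0 = ((-1 - 4*0)*12)*0 = ((-1 - 1*0)*12)*0 = ((-1 + 0)*12)*0 = -1*12*0 = -12*0 = 0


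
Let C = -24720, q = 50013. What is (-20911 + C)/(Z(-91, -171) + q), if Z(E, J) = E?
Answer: -45631/49922 ≈ -0.91405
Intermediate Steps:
(-20911 + C)/(Z(-91, -171) + q) = (-20911 - 24720)/(-91 + 50013) = -45631/49922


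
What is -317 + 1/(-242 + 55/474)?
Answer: -36345475/114653 ≈ -317.00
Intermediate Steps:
-317 + 1/(-242 + 55/474) = -317 + 1/(-114653/474) = -317 - 474/114653 = -36345475/114653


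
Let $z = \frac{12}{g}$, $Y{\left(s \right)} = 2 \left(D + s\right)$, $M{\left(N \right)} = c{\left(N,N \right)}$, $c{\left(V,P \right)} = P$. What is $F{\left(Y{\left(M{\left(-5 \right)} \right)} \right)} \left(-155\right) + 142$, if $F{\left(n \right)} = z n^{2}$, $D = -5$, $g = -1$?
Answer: $744142$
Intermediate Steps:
$M{\left(N \right)} = N$
$Y{\left(s \right)} = -10 + 2 s$ ($Y{\left(s \right)} = 2 \left(-5 + s\right) = -10 + 2 s$)
$z = -12$ ($z = \frac{12}{-1} = 12 \left(-1\right) = -12$)
$F{\left(n \right)} = - 12 n^{2}$
$F{\left(Y{\left(M{\left(-5 \right)} \right)} \right)} \left(-155\right) + 142 = - 12 \left(-10 + 2 \left(-5\right)\right)^{2} \left(-155\right) + 142 = - 12 \left(-10 - 10\right)^{2} \left(-155\right) + 142 = - 12 \left(-20\right)^{2} \left(-155\right) + 142 = \left(-12\right) 400 \left(-155\right) + 142 = \left(-4800\right) \left(-155\right) + 142 = 744000 + 142 = 744142$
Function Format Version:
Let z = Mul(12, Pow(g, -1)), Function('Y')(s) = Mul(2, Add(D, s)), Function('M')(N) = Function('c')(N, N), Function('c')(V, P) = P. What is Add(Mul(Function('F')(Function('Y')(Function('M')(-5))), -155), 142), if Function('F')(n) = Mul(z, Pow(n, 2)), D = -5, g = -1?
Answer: 744142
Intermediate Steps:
Function('M')(N) = N
Function('Y')(s) = Add(-10, Mul(2, s)) (Function('Y')(s) = Mul(2, Add(-5, s)) = Add(-10, Mul(2, s)))
z = -12 (z = Mul(12, Pow(-1, -1)) = Mul(12, -1) = -12)
Function('F')(n) = Mul(-12, Pow(n, 2))
Add(Mul(Function('F')(Function('Y')(Function('M')(-5))), -155), 142) = Add(Mul(Mul(-12, Pow(Add(-10, Mul(2, -5)), 2)), -155), 142) = Add(Mul(Mul(-12, Pow(Add(-10, -10), 2)), -155), 142) = Add(Mul(Mul(-12, Pow(-20, 2)), -155), 142) = Add(Mul(Mul(-12, 400), -155), 142) = Add(Mul(-4800, -155), 142) = Add(744000, 142) = 744142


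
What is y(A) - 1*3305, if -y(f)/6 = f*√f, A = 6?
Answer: -3305 - 36*√6 ≈ -3393.2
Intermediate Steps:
y(f) = -6*f^(3/2) (y(f) = -6*f*√f = -6*f^(3/2))
y(A) - 1*3305 = -36*√6 - 1*3305 = -36*√6 - 3305 = -3305 - 36*√6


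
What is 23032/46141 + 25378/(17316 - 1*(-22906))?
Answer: 1048679701/927941651 ≈ 1.1301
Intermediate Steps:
23032/46141 + 25378/(17316 - 1*(-22906)) = 23032*(1/46141) + 25378/(17316 + 22906) = 23032/46141 + 25378/40222 = 23032/46141 + 25378*(1/40222) = 23032/46141 + 12689/20111 = 1048679701/927941651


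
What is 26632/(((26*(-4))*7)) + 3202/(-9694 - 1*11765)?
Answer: -71728393/1952769 ≈ -36.732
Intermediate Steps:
26632/(((26*(-4))*7)) + 3202/(-9694 - 1*11765) = 26632/((-104*7)) + 3202/(-9694 - 11765) = 26632/(-728) + 3202/(-21459) = 26632*(-1/728) + 3202*(-1/21459) = -3329/91 - 3202/21459 = -71728393/1952769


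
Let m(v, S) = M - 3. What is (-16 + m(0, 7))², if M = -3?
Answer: 484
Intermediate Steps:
m(v, S) = -6 (m(v, S) = -3 - 3 = -6)
(-16 + m(0, 7))² = (-16 - 6)² = (-22)² = 484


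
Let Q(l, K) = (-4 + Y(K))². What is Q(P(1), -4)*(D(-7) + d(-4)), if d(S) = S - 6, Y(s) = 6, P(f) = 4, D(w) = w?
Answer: -68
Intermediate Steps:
d(S) = -6 + S
Q(l, K) = 4 (Q(l, K) = (-4 + 6)² = 2² = 4)
Q(P(1), -4)*(D(-7) + d(-4)) = 4*(-7 + (-6 - 4)) = 4*(-7 - 10) = 4*(-17) = -68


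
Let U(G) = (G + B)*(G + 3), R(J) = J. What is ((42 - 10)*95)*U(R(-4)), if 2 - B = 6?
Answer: 24320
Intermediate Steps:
B = -4 (B = 2 - 1*6 = 2 - 6 = -4)
U(G) = (-4 + G)*(3 + G) (U(G) = (G - 4)*(G + 3) = (-4 + G)*(3 + G))
((42 - 10)*95)*U(R(-4)) = ((42 - 10)*95)*(-12 + (-4)**2 - 1*(-4)) = (32*95)*(-12 + 16 + 4) = 3040*8 = 24320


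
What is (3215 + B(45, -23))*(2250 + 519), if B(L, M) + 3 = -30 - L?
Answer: 8686353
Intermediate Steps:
B(L, M) = -33 - L (B(L, M) = -3 + (-30 - L) = -33 - L)
(3215 + B(45, -23))*(2250 + 519) = (3215 + (-33 - 1*45))*(2250 + 519) = (3215 + (-33 - 45))*2769 = (3215 - 78)*2769 = 3137*2769 = 8686353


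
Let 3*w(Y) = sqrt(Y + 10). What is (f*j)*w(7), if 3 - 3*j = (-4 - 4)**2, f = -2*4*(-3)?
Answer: -488*sqrt(17)/3 ≈ -670.69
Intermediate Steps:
w(Y) = sqrt(10 + Y)/3 (w(Y) = sqrt(Y + 10)/3 = sqrt(10 + Y)/3)
f = 24 (f = -8*(-3) = 24)
j = -61/3 (j = 1 - (-4 - 4)**2/3 = 1 - 1/3*(-8)**2 = 1 - 1/3*64 = 1 - 64/3 = -61/3 ≈ -20.333)
(f*j)*w(7) = (24*(-61/3))*(sqrt(10 + 7)/3) = -488*sqrt(17)/3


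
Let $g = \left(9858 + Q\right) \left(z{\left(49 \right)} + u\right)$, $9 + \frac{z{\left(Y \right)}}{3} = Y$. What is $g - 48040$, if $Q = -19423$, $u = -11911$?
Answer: $112732875$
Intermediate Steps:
$z{\left(Y \right)} = -27 + 3 Y$
$g = 112780915$ ($g = \left(9858 - 19423\right) \left(\left(-27 + 3 \cdot 49\right) - 11911\right) = - 9565 \left(\left(-27 + 147\right) - 11911\right) = - 9565 \left(120 - 11911\right) = \left(-9565\right) \left(-11791\right) = 112780915$)
$g - 48040 = 112780915 - 48040 = 112732875$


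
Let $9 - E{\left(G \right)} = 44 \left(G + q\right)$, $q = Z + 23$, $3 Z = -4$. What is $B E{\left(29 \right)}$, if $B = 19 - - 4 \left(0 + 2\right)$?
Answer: $-59949$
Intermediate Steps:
$Z = - \frac{4}{3}$ ($Z = \frac{1}{3} \left(-4\right) = - \frac{4}{3} \approx -1.3333$)
$B = 27$ ($B = 19 - \left(-4\right) 2 = 19 - -8 = 19 + 8 = 27$)
$q = \frac{65}{3}$ ($q = - \frac{4}{3} + 23 = \frac{65}{3} \approx 21.667$)
$E{\left(G \right)} = - \frac{2833}{3} - 44 G$ ($E{\left(G \right)} = 9 - 44 \left(G + \frac{65}{3}\right) = 9 - 44 \left(\frac{65}{3} + G\right) = 9 - \left(\frac{2860}{3} + 44 G\right) = - \frac{2833}{3} - 44 G$)
$B E{\left(29 \right)} = 27 \left(- \frac{2833}{3} - 1276\right) = 27 \left(- \frac{6661}{3}\right) = -59949$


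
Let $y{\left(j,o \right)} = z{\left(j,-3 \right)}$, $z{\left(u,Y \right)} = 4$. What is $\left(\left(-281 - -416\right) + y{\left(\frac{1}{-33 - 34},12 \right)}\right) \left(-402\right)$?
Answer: $-55878$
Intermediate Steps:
$y{\left(j,o \right)} = 4$
$\left(\left(-281 - -416\right) + y{\left(\frac{1}{-33 - 34},12 \right)}\right) \left(-402\right) = \left(\left(-281 - -416\right) + 4\right) \left(-402\right) = \left(\left(-281 + 416\right) + 4\right) \left(-402\right) = \left(135 + 4\right) \left(-402\right) = 139 \left(-402\right) = -55878$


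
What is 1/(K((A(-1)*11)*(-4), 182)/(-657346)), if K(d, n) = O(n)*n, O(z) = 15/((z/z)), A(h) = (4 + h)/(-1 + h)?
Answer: -328673/1365 ≈ -240.79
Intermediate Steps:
A(h) = (4 + h)/(-1 + h)
O(z) = 15 (O(z) = 15/1 = 15*1 = 15)
K(d, n) = 15*n
1/(K((A(-1)*11)*(-4), 182)/(-657346)) = 1/((15*182)/(-657346)) = 1/(2730*(-1/657346)) = 1/(-1365/328673) = -328673/1365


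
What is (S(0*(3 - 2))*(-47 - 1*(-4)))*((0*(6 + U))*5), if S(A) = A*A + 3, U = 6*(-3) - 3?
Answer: 0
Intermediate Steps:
U = -21 (U = -18 - 3 = -21)
S(A) = 3 + A**2 (S(A) = A**2 + 3 = 3 + A**2)
(S(0*(3 - 2))*(-47 - 1*(-4)))*((0*(6 + U))*5) = ((3 + (0*(3 - 2))**2)*(-47 - 1*(-4)))*((0*(6 - 21))*5) = ((3 + (0*1)**2)*(-47 + 4))*((0*(-15))*5) = ((3 + 0**2)*(-43))*(0*5) = ((3 + 0)*(-43))*0 = (3*(-43))*0 = -129*0 = 0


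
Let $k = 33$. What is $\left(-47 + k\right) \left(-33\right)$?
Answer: $462$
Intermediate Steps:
$\left(-47 + k\right) \left(-33\right) = \left(-47 + 33\right) \left(-33\right) = \left(-14\right) \left(-33\right) = 462$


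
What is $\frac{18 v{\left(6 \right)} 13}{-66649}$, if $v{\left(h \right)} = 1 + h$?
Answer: $- \frac{1638}{66649} \approx -0.024577$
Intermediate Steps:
$\frac{18 v{\left(6 \right)} 13}{-66649} = \frac{18 \left(1 + 6\right) 13}{-66649} = 18 \cdot 7 \cdot 13 \left(- \frac{1}{66649}\right) = 126 \cdot 13 \left(- \frac{1}{66649}\right) = 1638 \left(- \frac{1}{66649}\right) = - \frac{1638}{66649}$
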